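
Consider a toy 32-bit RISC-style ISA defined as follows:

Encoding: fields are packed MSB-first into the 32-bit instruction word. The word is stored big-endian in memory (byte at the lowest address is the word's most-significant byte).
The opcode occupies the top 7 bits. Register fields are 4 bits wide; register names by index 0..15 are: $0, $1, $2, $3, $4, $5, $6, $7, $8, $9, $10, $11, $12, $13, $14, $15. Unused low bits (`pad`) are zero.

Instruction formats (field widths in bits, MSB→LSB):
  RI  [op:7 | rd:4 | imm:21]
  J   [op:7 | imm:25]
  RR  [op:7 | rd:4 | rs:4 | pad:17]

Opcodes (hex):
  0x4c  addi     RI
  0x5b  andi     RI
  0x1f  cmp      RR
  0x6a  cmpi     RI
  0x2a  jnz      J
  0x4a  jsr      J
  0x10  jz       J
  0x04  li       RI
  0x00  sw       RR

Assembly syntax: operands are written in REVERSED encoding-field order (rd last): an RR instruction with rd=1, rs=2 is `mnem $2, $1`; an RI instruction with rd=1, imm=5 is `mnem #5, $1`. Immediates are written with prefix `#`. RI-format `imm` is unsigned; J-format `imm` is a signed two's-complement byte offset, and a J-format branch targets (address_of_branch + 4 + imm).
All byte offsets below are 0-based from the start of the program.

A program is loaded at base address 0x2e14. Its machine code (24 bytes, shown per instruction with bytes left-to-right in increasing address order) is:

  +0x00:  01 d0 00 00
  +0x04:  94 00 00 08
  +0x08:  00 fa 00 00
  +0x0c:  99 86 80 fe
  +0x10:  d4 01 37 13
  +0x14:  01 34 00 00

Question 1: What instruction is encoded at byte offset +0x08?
sw $13, $7

[08] 00 fa 00 00 → 0x00fa0000
  opcode bits[31:25]=0x0: sw/RR
  [24:21] rd=7 = $7
  [20:17] rs=13 = $13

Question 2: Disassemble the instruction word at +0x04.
jsr #8

off 0x04: read 94 00 00 08 as big → 0x94000008
  op=0x94000008>>25=0x4a ⇒ jsr (J)
  imm: (w>>0)&0x1ffffff=0x8 → #8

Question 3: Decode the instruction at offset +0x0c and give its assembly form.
addi #426238, $12

+0x0c: 99 86 80 fe ⇒ word 0x998680fe (big)
  top 7b → 0x4c → addi [RI]
  rd: (w>>21)&0xf=0xc → $12
  imm: (w>>0)&0x1fffff=0x680fe → #426238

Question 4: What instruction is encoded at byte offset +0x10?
cmpi #79635, $0

@+10  big-endian(d4 01 37 13) = 0xd4013713
  top 7b → 0x6a → cmpi [RI]
  rd: (w>>21)&0xf=0x0 → $0
  imm: (w>>0)&0x1fffff=0x13713 → #79635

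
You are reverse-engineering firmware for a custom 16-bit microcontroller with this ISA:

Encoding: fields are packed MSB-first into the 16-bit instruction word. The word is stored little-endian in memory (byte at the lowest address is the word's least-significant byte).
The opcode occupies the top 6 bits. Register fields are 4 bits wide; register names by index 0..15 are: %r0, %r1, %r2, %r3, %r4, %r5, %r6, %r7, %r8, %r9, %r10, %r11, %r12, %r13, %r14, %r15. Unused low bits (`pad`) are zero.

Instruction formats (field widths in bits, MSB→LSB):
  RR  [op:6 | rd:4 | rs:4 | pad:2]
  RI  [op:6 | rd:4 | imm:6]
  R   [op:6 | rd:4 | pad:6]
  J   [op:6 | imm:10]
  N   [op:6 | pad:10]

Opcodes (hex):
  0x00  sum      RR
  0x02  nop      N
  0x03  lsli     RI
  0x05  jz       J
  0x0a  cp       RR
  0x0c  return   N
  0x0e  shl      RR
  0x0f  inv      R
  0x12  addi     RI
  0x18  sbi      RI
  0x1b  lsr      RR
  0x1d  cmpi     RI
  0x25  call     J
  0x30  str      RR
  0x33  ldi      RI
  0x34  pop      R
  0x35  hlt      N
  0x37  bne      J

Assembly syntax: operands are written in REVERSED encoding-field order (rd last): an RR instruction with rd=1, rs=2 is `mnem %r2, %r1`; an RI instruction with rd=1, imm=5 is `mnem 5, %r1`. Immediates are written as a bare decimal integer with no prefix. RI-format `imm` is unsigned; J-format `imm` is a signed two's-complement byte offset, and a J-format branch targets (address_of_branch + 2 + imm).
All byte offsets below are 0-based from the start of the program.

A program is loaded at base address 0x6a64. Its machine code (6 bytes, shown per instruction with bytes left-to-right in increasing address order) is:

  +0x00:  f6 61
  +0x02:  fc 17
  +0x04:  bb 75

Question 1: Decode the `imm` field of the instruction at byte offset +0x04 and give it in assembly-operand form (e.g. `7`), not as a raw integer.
@+04  little-endian(bb 75) = 0x75bb
  op=0x75bb>>10=0x1d ⇒ cmpi (RI)
  rd@[9:6]=0x6 ⇒ %r6
  imm@[5:0]=0x3b ⇒ 59

59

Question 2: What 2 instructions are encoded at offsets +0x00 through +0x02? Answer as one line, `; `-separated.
+0x00: f6 61 ⇒ word 0x61f6 (little)
  opcode bits[15:10]=0x18: sbi/RI
  rd@[9:6]=0x7 ⇒ %r7
  imm@[5:0]=0x36 ⇒ 54
+0x02: fc 17 ⇒ word 0x17fc (little)
  opcode bits[15:10]=0x5: jz/J
  imm@[9:0]=0x3fc (s10→-4) ⇒ -4

sbi 54, %r7; jz -4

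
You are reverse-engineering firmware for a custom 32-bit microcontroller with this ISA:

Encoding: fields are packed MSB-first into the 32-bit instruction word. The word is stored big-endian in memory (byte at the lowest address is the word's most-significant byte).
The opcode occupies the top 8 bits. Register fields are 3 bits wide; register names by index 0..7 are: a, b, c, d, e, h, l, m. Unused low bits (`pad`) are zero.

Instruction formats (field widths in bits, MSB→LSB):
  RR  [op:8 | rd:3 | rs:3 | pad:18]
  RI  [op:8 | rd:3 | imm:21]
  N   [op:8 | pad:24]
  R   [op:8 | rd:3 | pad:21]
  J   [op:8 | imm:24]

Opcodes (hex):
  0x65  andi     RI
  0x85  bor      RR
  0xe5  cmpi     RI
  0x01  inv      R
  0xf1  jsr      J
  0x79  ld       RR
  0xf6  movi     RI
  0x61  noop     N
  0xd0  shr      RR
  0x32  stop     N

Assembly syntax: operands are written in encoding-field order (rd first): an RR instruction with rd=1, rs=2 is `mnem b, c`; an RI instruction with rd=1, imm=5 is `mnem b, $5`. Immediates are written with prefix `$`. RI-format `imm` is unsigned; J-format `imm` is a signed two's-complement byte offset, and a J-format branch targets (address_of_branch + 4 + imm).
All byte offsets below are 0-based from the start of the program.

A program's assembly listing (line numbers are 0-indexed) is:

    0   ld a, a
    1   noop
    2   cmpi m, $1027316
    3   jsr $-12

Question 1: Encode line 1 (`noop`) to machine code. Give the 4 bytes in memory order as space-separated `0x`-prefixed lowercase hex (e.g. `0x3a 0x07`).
L1: noop op=0x61:8|pad=0:24 ⇒ 0x61000000 ⇒ big 61 00 00 00

0x61 0x00 0x00 0x00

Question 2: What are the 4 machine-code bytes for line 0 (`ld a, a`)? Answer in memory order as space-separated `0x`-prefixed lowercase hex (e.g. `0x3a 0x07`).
L0: ld op=0x79:8|rd=0:3|rs=0:3|pad=0:18 ⇒ 0x79000000 ⇒ big 79 00 00 00

0x79 0x00 0x00 0x00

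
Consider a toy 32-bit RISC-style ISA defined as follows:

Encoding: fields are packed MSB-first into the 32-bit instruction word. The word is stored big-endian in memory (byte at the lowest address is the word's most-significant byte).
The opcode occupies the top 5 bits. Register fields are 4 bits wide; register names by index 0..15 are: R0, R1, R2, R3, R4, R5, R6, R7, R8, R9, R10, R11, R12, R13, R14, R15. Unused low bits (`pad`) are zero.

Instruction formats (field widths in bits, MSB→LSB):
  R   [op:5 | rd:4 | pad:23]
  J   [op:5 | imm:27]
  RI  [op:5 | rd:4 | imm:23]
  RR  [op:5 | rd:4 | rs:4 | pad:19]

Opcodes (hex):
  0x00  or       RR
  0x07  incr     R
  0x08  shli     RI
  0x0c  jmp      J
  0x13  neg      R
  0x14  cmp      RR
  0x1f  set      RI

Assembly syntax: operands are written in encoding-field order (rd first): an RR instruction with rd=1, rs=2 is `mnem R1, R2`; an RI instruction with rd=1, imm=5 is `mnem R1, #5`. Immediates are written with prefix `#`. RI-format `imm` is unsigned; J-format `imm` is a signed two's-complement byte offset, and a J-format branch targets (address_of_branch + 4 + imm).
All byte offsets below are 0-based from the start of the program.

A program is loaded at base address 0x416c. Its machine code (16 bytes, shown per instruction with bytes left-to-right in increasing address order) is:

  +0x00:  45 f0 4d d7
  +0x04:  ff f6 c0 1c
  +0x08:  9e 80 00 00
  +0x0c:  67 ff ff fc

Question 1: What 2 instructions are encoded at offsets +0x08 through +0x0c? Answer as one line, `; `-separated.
neg R13; jmp #-4

@+08  big-endian(9e 80 00 00) = 0x9e800000
  top 5b → 0x13 → neg [R]
  rd: (w>>23)&0xf=0xd → R13
@+0c  big-endian(67 ff ff fc) = 0x67fffffc
  top 5b → 0xc → jmp [J]
  imm: (w>>0)&0x7ffffff=0x7fffffc (s27→-4) → #-4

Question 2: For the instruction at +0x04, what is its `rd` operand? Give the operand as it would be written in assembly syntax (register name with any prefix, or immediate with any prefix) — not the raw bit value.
off 0x04: read ff f6 c0 1c as big → 0xfff6c01c
  top 5b → 0x1f → set [RI]
  rd: (w>>23)&0xf=0xf → R15
  imm: (w>>0)&0x7fffff=0x76c01c → #7782428

R15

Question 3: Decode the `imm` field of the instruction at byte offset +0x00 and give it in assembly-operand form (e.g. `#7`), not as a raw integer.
#7359959

[00] 45 f0 4d d7 → 0x45f04dd7
  op=0x45f04dd7>>27=0x8 ⇒ shli (RI)
  rd@[26:23]=0xb ⇒ R11
  imm@[22:0]=0x704dd7 ⇒ #7359959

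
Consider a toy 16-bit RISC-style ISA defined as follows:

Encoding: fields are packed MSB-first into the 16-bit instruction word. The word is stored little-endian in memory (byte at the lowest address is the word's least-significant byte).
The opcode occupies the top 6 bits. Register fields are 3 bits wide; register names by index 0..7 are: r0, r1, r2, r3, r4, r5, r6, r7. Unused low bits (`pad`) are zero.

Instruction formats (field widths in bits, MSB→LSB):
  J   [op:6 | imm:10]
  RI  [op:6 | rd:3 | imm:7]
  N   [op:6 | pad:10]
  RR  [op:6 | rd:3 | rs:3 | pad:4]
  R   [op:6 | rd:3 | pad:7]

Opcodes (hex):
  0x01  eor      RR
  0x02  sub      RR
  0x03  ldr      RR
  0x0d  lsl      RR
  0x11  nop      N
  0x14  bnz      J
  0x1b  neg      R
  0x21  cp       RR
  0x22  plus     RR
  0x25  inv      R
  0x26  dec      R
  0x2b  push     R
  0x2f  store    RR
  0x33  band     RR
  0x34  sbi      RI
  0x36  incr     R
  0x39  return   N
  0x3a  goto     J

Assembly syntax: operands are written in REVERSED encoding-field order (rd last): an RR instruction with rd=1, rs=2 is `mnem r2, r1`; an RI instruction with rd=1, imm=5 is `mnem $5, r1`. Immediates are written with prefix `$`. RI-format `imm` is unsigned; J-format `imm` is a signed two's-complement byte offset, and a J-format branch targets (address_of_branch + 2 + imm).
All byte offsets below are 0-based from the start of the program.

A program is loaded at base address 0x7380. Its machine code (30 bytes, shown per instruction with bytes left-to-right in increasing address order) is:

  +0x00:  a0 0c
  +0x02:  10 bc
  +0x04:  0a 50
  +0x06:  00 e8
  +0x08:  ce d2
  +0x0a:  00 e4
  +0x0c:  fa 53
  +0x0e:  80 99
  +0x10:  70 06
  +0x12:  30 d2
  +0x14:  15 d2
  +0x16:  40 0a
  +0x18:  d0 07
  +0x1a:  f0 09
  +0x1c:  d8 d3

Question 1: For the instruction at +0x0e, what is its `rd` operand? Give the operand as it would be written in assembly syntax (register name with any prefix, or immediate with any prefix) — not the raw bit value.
[0e] 80 99 → 0x9980
  top 6b → 0x26 → dec [R]
  rd@[9:7]=0x3 ⇒ r3

r3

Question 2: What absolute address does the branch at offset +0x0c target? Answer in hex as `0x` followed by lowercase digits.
@+0c  little-endian(fa 53) = 0x53fa
  top 6b → 0x14 → bnz [J]
  imm: (w>>0)&0x3ff=0x3fa (s10→-6) → $-6
  target = base 0x7380 + off 0x0c + 2 + imm -6 = 0x7388

0x7388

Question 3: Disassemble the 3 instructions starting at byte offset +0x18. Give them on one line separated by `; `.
+0x18: d0 07 ⇒ word 0x07d0 (little)
  opcode bits[15:10]=0x1: eor/RR
  rd@[9:7]=0x7 ⇒ r7
  rs@[6:4]=0x5 ⇒ r5
+0x1a: f0 09 ⇒ word 0x09f0 (little)
  opcode bits[15:10]=0x2: sub/RR
  rd@[9:7]=0x3 ⇒ r3
  rs@[6:4]=0x7 ⇒ r7
+0x1c: d8 d3 ⇒ word 0xd3d8 (little)
  opcode bits[15:10]=0x34: sbi/RI
  rd@[9:7]=0x7 ⇒ r7
  imm@[6:0]=0x58 ⇒ $88

eor r5, r7; sub r7, r3; sbi $88, r7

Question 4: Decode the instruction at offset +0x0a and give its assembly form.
+0x0a: 00 e4 ⇒ word 0xe400 (little)
  top 6b → 0x39 → return [N]

return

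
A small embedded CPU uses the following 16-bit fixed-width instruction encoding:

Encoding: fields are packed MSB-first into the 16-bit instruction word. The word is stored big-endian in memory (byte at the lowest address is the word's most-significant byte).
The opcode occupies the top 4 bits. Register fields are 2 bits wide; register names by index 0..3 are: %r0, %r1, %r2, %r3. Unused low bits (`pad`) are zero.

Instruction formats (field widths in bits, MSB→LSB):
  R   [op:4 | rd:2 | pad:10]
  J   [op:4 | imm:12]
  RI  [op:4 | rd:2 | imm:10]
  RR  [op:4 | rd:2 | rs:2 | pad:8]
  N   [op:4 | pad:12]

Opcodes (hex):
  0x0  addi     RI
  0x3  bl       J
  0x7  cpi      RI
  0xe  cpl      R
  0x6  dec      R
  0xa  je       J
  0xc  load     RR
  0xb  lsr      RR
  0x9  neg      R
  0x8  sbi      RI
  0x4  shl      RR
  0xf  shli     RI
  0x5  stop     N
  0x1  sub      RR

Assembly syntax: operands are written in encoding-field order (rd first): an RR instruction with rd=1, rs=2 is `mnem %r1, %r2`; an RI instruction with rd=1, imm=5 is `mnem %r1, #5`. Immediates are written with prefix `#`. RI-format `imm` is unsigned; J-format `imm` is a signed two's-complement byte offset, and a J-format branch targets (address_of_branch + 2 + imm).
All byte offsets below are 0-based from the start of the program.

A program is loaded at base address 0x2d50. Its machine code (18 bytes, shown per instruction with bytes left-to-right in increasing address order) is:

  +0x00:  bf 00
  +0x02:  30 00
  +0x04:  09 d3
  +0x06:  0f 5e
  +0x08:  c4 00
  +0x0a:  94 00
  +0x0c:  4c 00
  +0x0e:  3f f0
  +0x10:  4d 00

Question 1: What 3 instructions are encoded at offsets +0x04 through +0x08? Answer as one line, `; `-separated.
addi %r2, #467; addi %r3, #862; load %r1, %r0

+0x04: 09 d3 ⇒ word 0x09d3 (big)
  op=0x09d3>>12=0x0 ⇒ addi (RI)
  rd: (w>>10)&0x3=0x2 → %r2
  imm: (w>>0)&0x3ff=0x1d3 → #467
+0x06: 0f 5e ⇒ word 0x0f5e (big)
  op=0x0f5e>>12=0x0 ⇒ addi (RI)
  rd: (w>>10)&0x3=0x3 → %r3
  imm: (w>>0)&0x3ff=0x35e → #862
+0x08: c4 00 ⇒ word 0xc400 (big)
  op=0xc400>>12=0xc ⇒ load (RR)
  rd: (w>>10)&0x3=0x1 → %r1
  rs: (w>>8)&0x3=0x0 → %r0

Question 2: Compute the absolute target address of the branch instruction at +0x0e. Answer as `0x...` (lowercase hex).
off 0x0e: read 3f f0 as big → 0x3ff0
  op=0x3ff0>>12=0x3 ⇒ bl (J)
  imm@[11:0]=0xff0 (s12→-16) ⇒ #-16
  target = base 0x2d50 + off 0x0e + 2 + imm -16 = 0x2d50

0x2d50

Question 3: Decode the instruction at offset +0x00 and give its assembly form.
lsr %r3, %r3

[00] bf 00 → 0xbf00
  top 4b → 0xb → lsr [RR]
  rd@[11:10]=0x3 ⇒ %r3
  rs@[9:8]=0x3 ⇒ %r3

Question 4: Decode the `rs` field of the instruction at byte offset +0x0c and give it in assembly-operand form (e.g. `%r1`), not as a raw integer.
%r0

@+0c  big-endian(4c 00) = 0x4c00
  op=0x4c00>>12=0x4 ⇒ shl (RR)
  [11:10] rd=3 = %r3
  [9:8] rs=0 = %r0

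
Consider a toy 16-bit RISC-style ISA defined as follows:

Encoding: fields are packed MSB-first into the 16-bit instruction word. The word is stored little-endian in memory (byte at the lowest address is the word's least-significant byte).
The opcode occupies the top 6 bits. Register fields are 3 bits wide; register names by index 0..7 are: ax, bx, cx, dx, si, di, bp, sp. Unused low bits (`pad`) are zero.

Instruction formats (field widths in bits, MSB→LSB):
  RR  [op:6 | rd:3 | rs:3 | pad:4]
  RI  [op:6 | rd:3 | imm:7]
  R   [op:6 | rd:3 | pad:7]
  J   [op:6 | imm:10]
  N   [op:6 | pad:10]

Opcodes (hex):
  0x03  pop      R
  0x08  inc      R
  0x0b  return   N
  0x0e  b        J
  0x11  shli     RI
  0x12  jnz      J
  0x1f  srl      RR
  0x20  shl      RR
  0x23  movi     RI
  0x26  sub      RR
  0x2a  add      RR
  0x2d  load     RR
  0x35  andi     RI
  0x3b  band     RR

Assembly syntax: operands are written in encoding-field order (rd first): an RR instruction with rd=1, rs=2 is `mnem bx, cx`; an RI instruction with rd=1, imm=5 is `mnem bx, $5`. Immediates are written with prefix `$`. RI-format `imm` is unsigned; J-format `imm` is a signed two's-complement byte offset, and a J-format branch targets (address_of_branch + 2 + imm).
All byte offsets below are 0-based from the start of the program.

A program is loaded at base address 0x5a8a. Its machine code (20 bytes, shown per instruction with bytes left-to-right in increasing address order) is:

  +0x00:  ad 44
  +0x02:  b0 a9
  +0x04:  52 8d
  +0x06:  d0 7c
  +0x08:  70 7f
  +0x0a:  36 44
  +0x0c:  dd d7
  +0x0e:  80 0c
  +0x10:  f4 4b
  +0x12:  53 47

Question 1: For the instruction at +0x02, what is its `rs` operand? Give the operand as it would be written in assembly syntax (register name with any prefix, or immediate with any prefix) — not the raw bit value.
dx

+0x02: b0 a9 ⇒ word 0xa9b0 (little)
  top 6b → 0x2a → add [RR]
  rd@[9:7]=0x3 ⇒ dx
  rs@[6:4]=0x3 ⇒ dx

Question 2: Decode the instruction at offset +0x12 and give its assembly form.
@+12  little-endian(53 47) = 0x4753
  top 6b → 0x11 → shli [RI]
  rd: (w>>7)&0x7=0x6 → bp
  imm: (w>>0)&0x7f=0x53 → $83

shli bp, $83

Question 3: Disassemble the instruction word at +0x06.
srl bx, di

off 0x06: read d0 7c as little → 0x7cd0
  opcode bits[15:10]=0x1f: srl/RR
  rd: (w>>7)&0x7=0x1 → bx
  rs: (w>>4)&0x7=0x5 → di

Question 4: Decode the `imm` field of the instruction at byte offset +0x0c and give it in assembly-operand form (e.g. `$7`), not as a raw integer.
[0c] dd d7 → 0xd7dd
  op=0xd7dd>>10=0x35 ⇒ andi (RI)
  [9:7] rd=7 = sp
  [6:0] imm=93 = $93

$93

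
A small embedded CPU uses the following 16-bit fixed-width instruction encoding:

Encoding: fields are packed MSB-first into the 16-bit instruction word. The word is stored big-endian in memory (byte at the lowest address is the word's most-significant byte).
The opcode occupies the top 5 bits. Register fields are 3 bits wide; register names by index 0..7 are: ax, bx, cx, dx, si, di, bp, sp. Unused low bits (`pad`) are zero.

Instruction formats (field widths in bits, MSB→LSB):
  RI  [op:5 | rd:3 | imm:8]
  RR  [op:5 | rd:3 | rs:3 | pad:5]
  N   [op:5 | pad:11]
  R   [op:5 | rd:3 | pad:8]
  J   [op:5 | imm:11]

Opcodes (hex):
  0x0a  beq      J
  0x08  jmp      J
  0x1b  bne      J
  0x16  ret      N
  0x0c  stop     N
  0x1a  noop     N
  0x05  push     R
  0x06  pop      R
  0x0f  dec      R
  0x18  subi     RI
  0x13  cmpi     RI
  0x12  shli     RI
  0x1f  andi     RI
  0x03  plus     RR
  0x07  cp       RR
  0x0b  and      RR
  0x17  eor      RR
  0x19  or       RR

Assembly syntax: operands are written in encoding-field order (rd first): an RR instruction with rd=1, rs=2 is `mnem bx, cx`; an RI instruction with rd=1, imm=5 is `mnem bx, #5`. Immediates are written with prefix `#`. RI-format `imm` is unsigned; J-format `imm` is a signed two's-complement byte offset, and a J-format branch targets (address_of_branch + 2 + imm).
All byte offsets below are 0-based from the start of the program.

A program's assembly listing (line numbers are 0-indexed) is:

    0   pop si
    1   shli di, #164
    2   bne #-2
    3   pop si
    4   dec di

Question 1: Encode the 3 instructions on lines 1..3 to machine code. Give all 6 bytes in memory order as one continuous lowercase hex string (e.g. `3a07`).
1. shli fields op=0x12:5|rd=5:3|imm=164:8 → word 95a4h → 95 a4
2. bne fields op=0x1b:5|imm=-2:11 → word dffeh → df fe
3. pop fields op=0x6:5|rd=4:3|pad=0:8 → word 3400h → 34 00

95a4dffe3400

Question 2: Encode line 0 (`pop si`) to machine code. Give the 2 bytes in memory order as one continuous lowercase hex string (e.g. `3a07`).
3400

L0: pop op=0x6:5|rd=4:3|pad=0:8 ⇒ 0x3400 ⇒ big 34 00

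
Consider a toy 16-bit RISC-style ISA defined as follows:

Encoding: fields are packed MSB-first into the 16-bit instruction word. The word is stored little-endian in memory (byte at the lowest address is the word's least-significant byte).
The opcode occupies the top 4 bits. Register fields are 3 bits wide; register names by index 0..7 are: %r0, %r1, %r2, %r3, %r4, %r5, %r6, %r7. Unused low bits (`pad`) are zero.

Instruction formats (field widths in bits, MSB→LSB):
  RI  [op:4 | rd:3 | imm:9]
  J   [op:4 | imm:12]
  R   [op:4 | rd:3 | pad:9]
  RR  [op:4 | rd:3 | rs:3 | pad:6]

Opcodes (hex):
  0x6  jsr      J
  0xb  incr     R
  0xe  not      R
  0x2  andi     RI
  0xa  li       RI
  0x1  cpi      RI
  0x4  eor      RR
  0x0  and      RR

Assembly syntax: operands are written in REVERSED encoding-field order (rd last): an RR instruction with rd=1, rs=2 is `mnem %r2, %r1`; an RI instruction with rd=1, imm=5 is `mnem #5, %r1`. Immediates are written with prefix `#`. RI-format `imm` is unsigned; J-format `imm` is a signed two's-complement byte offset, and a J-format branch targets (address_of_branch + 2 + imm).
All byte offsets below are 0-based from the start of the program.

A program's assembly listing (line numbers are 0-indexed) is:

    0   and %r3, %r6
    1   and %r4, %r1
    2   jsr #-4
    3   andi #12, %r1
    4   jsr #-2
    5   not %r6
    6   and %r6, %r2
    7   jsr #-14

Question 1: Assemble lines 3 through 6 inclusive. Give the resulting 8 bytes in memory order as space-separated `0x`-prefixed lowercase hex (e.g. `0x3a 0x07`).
3. andi fields op=0x2:4|rd=1:3|imm=12:9 → word 220ch → 0c 22
4. jsr fields op=0x6:4|imm=-2:12 → word 6ffeh → fe 6f
5. not fields op=0xe:4|rd=6:3|pad=0:9 → word ec00h → 00 ec
6. and fields op=0x0:4|rd=2:3|rs=6:3|pad=0:6 → word 0580h → 80 05

0x0c 0x22 0xfe 0x6f 0x00 0xec 0x80 0x05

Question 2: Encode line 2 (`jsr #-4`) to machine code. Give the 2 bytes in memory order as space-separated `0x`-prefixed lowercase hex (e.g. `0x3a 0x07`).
0xfc 0x6f

line 2 (jsr): pack op=0x6:4|imm=-4:12 = 0x6ffc; little→ fc 6f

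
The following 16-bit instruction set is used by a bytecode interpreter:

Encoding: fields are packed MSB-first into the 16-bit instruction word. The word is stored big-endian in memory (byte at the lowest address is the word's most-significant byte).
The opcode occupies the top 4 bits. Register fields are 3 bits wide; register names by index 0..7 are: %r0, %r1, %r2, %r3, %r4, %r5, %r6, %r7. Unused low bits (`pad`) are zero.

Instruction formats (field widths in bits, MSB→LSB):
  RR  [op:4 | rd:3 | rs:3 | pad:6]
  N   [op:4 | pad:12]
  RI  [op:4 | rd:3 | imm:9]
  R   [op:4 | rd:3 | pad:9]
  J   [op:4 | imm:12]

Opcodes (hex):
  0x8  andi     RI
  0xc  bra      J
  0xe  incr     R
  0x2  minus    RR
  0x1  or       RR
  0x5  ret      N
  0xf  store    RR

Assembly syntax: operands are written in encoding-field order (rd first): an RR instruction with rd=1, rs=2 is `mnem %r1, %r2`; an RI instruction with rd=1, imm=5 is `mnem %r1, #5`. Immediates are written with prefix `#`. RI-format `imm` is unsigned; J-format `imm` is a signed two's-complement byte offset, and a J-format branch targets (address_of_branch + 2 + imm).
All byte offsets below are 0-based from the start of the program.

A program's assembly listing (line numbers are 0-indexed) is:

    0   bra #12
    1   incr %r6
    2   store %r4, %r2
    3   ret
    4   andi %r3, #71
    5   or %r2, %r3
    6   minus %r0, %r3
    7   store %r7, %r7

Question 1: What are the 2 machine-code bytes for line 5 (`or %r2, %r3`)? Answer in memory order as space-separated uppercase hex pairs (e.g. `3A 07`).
14 C0

L5: or op=0x1:4|rd=2:3|rs=3:3|pad=0:6 ⇒ 0x14c0 ⇒ big 14 c0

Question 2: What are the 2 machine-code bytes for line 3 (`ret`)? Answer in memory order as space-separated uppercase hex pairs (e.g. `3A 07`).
50 00

3. ret fields op=0x5:4|pad=0:12 → word 5000h → 50 00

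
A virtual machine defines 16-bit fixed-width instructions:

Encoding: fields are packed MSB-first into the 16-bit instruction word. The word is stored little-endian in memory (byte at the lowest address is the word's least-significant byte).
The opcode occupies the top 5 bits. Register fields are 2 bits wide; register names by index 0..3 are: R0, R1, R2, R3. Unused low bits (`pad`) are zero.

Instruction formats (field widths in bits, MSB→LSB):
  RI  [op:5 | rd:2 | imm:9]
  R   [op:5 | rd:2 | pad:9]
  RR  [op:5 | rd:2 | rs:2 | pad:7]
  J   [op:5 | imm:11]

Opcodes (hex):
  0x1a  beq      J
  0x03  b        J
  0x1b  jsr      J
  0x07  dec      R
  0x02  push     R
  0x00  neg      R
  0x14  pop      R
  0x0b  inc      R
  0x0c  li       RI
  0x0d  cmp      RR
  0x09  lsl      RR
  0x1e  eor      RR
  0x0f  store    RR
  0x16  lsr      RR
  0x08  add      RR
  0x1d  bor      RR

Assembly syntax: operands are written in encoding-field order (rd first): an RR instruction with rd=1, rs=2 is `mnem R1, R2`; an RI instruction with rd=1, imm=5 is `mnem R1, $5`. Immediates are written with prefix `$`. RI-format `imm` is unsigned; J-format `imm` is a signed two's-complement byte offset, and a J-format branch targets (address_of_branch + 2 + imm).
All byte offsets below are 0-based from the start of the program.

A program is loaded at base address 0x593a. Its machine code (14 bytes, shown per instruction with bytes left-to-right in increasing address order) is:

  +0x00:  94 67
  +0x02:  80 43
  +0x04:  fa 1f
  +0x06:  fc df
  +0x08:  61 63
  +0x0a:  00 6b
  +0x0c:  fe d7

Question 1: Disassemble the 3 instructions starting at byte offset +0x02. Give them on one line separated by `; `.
off 0x02: read 80 43 as little → 0x4380
  top 5b → 0x8 → add [RR]
  rd@[10:9]=0x1 ⇒ R1
  rs@[8:7]=0x3 ⇒ R3
off 0x04: read fa 1f as little → 0x1ffa
  top 5b → 0x3 → b [J]
  imm@[10:0]=0x7fa (s11→-6) ⇒ $-6
off 0x06: read fc df as little → 0xdffc
  top 5b → 0x1b → jsr [J]
  imm@[10:0]=0x7fc (s11→-4) ⇒ $-4

add R1, R3; b $-6; jsr $-4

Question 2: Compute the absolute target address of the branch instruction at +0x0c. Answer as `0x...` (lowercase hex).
off 0x0c: read fe d7 as little → 0xd7fe
  op=0xd7fe>>11=0x1a ⇒ beq (J)
  imm: (w>>0)&0x7ff=0x7fe (s11→-2) → $-2
  target = base 0x593a + off 0x0c + 2 + imm -2 = 0x5946

0x5946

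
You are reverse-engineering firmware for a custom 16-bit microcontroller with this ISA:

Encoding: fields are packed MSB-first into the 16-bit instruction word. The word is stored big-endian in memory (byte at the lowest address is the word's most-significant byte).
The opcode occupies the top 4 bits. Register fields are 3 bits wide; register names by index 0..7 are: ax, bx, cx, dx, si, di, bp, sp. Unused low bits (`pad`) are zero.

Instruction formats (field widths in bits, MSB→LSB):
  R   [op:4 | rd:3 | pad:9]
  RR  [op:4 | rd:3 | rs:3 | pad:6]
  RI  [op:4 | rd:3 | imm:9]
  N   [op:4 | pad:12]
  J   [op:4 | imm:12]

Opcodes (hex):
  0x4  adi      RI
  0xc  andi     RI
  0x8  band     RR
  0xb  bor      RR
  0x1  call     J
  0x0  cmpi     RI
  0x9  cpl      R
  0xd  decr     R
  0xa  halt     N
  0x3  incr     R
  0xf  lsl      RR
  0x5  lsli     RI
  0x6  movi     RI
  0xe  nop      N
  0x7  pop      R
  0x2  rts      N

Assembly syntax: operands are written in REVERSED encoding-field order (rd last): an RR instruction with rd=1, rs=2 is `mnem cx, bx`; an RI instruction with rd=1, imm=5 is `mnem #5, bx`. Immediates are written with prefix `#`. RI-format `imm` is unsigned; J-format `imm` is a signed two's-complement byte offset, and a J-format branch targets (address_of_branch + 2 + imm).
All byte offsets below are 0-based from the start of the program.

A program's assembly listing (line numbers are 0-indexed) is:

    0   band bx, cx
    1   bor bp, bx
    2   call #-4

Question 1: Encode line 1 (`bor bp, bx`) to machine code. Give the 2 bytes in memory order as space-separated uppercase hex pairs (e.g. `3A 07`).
B3 80

line 1 (bor): pack op=0xb:4|rd=1:3|rs=6:3|pad=0:6 = 0xb380; big→ b3 80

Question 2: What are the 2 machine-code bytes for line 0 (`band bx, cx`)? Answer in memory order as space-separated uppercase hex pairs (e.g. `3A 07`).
84 40

L0: band op=0x8:4|rd=2:3|rs=1:3|pad=0:6 ⇒ 0x8440 ⇒ big 84 40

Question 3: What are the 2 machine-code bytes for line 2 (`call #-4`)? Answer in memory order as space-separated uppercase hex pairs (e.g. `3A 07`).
line 2 (call): pack op=0x1:4|imm=-4:12 = 0x1ffc; big→ 1f fc

1F FC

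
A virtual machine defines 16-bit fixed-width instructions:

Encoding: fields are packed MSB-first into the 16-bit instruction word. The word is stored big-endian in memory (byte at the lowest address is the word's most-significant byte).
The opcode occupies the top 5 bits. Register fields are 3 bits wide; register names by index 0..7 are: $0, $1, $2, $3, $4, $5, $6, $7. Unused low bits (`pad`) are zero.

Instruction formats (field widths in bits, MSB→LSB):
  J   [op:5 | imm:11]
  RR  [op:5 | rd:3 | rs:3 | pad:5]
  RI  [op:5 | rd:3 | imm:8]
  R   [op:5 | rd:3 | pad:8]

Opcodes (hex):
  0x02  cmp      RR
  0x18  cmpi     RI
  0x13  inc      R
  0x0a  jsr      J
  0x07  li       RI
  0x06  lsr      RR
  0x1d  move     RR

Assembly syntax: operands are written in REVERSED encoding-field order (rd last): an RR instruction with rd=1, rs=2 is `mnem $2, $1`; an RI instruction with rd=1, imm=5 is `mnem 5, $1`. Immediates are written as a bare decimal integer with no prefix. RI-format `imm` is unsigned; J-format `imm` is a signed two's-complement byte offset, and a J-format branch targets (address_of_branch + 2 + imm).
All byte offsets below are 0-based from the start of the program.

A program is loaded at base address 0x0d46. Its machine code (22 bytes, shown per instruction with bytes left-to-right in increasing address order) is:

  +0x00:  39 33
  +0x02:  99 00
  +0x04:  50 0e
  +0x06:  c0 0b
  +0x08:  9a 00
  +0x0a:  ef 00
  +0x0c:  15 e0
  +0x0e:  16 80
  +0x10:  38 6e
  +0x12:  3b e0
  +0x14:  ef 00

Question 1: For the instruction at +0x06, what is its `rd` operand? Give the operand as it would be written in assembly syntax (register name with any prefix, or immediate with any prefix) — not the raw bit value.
$0

@+06  big-endian(c0 0b) = 0xc00b
  top 5b → 0x18 → cmpi [RI]
  [10:8] rd=0 = $0
  [7:0] imm=11 = 11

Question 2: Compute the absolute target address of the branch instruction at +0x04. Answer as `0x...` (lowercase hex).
0x0d5a

off 0x04: read 50 0e as big → 0x500e
  opcode bits[15:11]=0xa: jsr/J
  imm@[10:0]=0xe ⇒ 14
  target = base 0x0d46 + off 0x04 + 2 + imm 14 = 0x0d5a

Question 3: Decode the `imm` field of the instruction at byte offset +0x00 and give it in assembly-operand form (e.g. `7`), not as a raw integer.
[00] 39 33 → 0x3933
  top 5b → 0x7 → li [RI]
  [10:8] rd=1 = $1
  [7:0] imm=51 = 51

51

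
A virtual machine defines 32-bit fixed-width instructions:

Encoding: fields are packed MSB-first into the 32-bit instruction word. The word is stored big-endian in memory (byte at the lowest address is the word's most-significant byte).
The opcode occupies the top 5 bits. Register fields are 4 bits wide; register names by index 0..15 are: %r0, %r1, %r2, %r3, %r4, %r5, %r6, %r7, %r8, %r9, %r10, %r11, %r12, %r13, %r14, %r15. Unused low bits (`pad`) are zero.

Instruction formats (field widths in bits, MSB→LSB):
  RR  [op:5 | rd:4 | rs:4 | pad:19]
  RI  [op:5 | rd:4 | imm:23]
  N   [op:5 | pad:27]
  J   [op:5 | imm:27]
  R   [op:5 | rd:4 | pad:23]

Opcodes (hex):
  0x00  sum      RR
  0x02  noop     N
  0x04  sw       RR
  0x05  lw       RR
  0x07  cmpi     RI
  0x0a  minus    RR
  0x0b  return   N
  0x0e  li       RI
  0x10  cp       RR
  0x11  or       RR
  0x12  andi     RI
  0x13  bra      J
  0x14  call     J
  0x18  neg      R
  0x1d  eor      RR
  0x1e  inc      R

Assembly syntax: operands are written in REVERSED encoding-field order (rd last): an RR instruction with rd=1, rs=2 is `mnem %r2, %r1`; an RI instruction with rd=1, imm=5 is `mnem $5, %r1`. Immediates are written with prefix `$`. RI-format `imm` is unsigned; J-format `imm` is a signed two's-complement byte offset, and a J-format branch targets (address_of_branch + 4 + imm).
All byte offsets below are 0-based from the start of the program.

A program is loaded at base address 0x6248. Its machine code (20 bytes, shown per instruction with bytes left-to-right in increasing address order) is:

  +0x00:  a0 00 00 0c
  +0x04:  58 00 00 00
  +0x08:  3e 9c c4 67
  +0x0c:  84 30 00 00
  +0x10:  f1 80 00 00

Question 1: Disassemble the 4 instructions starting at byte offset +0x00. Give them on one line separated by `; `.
[00] a0 00 00 0c → 0xa000000c
  opcode bits[31:27]=0x14: call/J
  [26:0] imm=12 = $12
[04] 58 00 00 00 → 0x58000000
  opcode bits[31:27]=0xb: return/N
[08] 3e 9c c4 67 → 0x3e9cc467
  opcode bits[31:27]=0x7: cmpi/RI
  [26:23] rd=13 = %r13
  [22:0] imm=1885287 = $1885287
[0c] 84 30 00 00 → 0x84300000
  opcode bits[31:27]=0x10: cp/RR
  [26:23] rd=8 = %r8
  [22:19] rs=6 = %r6

call $12; return; cmpi $1885287, %r13; cp %r6, %r8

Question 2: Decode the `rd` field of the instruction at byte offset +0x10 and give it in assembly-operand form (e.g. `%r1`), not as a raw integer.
@+10  big-endian(f1 80 00 00) = 0xf1800000
  op=0xf1800000>>27=0x1e ⇒ inc (R)
  rd@[26:23]=0x3 ⇒ %r3

%r3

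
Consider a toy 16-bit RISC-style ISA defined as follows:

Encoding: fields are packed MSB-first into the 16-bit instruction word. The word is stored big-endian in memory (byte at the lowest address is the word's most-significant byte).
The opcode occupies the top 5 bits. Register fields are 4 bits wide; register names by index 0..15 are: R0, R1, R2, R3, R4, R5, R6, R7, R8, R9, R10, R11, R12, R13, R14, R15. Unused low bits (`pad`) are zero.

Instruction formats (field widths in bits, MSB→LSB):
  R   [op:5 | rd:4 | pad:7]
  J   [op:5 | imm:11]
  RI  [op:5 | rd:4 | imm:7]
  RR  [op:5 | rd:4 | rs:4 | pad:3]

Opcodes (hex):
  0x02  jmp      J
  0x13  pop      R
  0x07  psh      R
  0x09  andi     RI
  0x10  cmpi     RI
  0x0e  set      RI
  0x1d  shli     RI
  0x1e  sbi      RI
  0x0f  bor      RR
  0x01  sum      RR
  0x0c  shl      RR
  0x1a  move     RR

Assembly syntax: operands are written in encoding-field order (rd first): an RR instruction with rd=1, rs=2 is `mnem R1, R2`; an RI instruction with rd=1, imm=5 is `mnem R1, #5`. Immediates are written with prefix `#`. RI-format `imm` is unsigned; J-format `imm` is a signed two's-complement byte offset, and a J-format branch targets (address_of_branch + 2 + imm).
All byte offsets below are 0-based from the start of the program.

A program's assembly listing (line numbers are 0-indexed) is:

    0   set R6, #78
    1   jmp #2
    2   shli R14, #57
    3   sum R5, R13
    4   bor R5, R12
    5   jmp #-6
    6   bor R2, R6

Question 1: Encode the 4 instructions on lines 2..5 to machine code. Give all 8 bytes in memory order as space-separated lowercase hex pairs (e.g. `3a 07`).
line 2 (shli): pack op=0x1d:5|rd=14:4|imm=57:7 = 0xef39; big→ ef 39
line 3 (sum): pack op=0x1:5|rd=5:4|rs=13:4|pad=0:3 = 0x0ae8; big→ 0a e8
line 4 (bor): pack op=0xf:5|rd=5:4|rs=12:4|pad=0:3 = 0x7ae0; big→ 7a e0
line 5 (jmp): pack op=0x2:5|imm=-6:11 = 0x17fa; big→ 17 fa

ef 39 0a e8 7a e0 17 fa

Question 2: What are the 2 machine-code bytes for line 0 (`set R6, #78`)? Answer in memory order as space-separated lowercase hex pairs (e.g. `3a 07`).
L0: set op=0xe:5|rd=6:4|imm=78:7 ⇒ 0x734e ⇒ big 73 4e

73 4e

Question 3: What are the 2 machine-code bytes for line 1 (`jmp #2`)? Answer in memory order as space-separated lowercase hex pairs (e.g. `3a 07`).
10 02

line 1 (jmp): pack op=0x2:5|imm=2:11 = 0x1002; big→ 10 02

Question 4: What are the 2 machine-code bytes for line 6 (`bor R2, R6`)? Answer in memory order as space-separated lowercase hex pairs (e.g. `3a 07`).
6. bor fields op=0xf:5|rd=2:4|rs=6:4|pad=0:3 → word 7930h → 79 30

79 30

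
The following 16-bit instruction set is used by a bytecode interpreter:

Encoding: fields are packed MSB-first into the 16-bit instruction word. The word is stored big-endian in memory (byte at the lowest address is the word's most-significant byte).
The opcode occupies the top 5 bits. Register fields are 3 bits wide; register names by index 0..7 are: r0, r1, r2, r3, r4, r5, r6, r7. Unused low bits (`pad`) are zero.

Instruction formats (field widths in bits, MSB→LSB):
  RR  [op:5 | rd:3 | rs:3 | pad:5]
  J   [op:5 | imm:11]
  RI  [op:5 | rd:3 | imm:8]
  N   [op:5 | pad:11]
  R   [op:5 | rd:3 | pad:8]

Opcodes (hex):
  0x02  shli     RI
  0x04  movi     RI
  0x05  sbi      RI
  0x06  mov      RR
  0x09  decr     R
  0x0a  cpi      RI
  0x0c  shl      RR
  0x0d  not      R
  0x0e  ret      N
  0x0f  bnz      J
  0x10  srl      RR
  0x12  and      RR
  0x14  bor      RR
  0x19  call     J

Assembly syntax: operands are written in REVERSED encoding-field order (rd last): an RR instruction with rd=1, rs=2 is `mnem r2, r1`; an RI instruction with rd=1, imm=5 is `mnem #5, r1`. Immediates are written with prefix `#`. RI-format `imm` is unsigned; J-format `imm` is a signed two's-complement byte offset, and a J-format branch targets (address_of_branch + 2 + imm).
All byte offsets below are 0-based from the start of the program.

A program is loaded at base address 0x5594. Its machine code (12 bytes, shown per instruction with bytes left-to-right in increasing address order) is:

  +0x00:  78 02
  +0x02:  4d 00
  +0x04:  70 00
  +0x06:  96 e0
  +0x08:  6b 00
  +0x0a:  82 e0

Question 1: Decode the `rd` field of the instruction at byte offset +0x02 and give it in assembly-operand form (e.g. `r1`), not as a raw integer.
r5

@+02  big-endian(4d 00) = 0x4d00
  op=0x4d00>>11=0x9 ⇒ decr (R)
  [10:8] rd=5 = r5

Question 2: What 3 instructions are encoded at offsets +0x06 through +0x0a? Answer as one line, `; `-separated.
and r7, r6; not r3; srl r7, r2

[06] 96 e0 → 0x96e0
  top 5b → 0x12 → and [RR]
  rd: (w>>8)&0x7=0x6 → r6
  rs: (w>>5)&0x7=0x7 → r7
[08] 6b 00 → 0x6b00
  top 5b → 0xd → not [R]
  rd: (w>>8)&0x7=0x3 → r3
[0a] 82 e0 → 0x82e0
  top 5b → 0x10 → srl [RR]
  rd: (w>>8)&0x7=0x2 → r2
  rs: (w>>5)&0x7=0x7 → r7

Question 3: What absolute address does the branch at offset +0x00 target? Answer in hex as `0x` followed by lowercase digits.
+0x00: 78 02 ⇒ word 0x7802 (big)
  op=0x7802>>11=0xf ⇒ bnz (J)
  imm@[10:0]=0x2 ⇒ #2
  target = base 0x5594 + off 0x00 + 2 + imm 2 = 0x5598

0x5598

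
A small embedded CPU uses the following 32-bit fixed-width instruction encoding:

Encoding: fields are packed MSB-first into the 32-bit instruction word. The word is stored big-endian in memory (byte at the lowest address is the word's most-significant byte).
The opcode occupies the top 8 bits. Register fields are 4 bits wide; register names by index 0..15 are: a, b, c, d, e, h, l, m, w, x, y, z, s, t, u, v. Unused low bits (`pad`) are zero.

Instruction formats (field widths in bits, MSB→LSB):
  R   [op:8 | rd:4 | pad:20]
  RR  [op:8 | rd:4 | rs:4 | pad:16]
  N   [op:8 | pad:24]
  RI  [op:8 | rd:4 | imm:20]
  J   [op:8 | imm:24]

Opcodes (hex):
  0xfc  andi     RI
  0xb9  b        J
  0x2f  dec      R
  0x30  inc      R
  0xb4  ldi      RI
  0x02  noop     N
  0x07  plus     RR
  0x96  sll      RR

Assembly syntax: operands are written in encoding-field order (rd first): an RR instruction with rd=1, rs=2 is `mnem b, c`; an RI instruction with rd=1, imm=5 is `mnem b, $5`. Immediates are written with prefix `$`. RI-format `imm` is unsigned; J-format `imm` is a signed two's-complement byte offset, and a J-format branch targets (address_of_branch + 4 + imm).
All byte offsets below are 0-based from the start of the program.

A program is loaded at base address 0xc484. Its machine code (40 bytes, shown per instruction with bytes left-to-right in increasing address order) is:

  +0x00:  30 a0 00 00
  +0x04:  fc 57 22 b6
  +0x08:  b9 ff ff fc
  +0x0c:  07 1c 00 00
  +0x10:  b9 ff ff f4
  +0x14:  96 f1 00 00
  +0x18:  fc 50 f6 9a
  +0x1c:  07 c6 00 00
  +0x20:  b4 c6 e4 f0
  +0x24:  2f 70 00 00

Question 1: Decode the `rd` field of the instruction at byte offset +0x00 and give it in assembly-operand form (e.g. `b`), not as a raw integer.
+0x00: 30 a0 00 00 ⇒ word 0x30a00000 (big)
  opcode bits[31:24]=0x30: inc/R
  rd@[23:20]=0xa ⇒ y

y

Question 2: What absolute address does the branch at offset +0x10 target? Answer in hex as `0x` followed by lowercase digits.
@+10  big-endian(b9 ff ff f4) = 0xb9fffff4
  top 8b → 0xb9 → b [J]
  [23:0] imm=16777204 (s24→-12) = $-12
  target = base 0xc484 + off 0x10 + 4 + imm -12 = 0xc48c

0xc48c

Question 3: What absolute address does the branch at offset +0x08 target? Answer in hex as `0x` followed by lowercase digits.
0xc48c

off 0x08: read b9 ff ff fc as big → 0xb9fffffc
  op=0xb9fffffc>>24=0xb9 ⇒ b (J)
  imm: (w>>0)&0xffffff=0xfffffc (s24→-4) → $-4
  target = base 0xc484 + off 0x08 + 4 + imm -4 = 0xc48c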